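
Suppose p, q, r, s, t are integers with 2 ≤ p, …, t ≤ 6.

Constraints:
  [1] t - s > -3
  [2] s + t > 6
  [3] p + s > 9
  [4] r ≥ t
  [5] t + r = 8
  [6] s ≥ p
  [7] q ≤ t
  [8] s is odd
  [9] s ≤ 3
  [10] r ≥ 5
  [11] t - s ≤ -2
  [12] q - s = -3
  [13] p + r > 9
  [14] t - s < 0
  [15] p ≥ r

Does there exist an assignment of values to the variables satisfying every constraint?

From constraints 10 and 15: p ≥ r and r ≥ 5, so p ≥ 5. From constraints 6 and 9: p ≤ s and s ≤ 3, so p ≤ 3. But 3 < 5, so no value of p works.

Unsatisfiable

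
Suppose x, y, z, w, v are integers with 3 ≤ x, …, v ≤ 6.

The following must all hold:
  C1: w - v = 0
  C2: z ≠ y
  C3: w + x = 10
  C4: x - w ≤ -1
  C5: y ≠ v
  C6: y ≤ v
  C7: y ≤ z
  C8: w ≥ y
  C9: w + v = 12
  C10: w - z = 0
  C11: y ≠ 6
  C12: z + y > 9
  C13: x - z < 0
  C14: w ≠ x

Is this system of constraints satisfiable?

The assignment x = 4, y = 4, z = 6, w = 6, v = 6 works:
  constraint 1 holds since w - v = 0.
  constraint 3 holds since w + x = 10.
  constraint 4 holds since x - w = -2.
The rest check out directly.

Satisfiable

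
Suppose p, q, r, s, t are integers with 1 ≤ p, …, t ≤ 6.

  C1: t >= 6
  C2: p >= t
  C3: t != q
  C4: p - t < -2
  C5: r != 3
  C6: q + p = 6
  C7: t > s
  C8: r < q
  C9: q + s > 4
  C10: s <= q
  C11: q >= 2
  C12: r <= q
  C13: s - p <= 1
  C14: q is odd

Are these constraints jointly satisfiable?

Unsatisfiable

From constraint 11: q ≥ 2. From constraints 1 and 2: p ≥ t ≥ 6. Hence q + p ≥ 8. But constraint 6 requires q + p = 6, and 6 < 8. Contradiction.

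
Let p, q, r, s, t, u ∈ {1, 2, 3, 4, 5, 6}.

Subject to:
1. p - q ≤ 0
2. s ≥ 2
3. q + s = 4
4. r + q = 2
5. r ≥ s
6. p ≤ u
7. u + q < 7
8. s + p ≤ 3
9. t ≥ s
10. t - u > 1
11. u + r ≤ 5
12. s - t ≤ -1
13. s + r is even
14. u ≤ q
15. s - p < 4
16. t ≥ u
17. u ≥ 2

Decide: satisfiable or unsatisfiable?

Unsatisfiable

From constraints 2 and 5: r ≥ s ≥ 2. From constraints 14 and 17: q ≥ u ≥ 2. Hence r + q ≥ 4. But constraint 4 requires r + q = 2, and 2 < 4. Contradiction.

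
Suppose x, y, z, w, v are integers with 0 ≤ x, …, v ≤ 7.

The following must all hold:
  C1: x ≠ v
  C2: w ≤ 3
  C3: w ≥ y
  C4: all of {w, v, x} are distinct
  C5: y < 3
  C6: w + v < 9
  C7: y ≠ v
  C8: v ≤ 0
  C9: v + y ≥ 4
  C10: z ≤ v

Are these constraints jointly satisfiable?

From constraint 8: v ≤ 0. From constraints 2 and 3: y ≤ w ≤ 3. Hence v + y ≤ 3. But constraint 9 requires v + y ≥ 4, and 4 > 3. Contradiction.

Unsatisfiable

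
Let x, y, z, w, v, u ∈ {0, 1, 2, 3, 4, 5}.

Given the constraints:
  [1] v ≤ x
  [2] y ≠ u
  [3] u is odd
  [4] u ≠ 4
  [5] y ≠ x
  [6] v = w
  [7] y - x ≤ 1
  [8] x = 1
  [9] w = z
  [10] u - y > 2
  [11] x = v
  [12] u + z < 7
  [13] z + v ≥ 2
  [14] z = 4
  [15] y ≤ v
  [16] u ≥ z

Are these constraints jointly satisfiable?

Constraint 8 fixes x = 1 and constraint 14 fixes z = 4. Constraints 6, 9, and 11 give x = v = w = z, so x = z. But 1 ≠ 4 — contradiction.

Unsatisfiable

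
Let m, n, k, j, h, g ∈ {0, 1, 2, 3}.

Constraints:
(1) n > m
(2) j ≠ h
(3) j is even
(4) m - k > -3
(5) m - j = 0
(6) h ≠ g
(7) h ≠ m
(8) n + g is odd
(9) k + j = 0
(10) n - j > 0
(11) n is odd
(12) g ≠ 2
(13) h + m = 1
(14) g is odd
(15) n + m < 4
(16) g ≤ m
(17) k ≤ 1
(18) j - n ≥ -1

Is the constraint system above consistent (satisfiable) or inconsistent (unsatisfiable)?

Unsatisfiable

Constraint 11 makes n odd and constraint 14 makes g odd, so n + g must be even. Constraint 8 says n + g is odd — contradiction.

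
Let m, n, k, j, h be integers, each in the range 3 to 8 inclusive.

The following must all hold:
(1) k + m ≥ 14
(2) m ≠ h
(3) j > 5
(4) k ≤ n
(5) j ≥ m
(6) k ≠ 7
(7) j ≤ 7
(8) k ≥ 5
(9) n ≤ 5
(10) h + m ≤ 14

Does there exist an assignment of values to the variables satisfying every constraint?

From constraints 4 and 9: k ≤ n ≤ 5. From constraints 5 and 7: m ≤ j ≤ 7. Hence k + m ≤ 12. But constraint 1 requires k + m ≥ 14, and 14 > 12. Contradiction.

Unsatisfiable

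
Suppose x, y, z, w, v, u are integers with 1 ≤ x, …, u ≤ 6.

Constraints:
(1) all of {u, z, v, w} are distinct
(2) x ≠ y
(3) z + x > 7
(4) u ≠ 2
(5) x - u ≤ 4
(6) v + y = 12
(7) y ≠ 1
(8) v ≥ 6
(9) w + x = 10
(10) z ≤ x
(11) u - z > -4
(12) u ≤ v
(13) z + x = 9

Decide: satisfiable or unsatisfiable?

Satisfiable

Setting (x, y, z, w, v, u) = (5, 6, 4, 5, 6, 3) satisfies everything: constraint 3: z + x = 9; constraint 5: x - u = 2; constraint 6: v + y = 12, and the others follow.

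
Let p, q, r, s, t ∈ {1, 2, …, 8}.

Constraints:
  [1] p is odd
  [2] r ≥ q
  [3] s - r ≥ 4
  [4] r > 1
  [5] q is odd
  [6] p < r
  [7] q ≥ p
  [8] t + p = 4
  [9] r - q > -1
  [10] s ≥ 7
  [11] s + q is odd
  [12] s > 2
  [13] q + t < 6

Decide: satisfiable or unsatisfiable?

Satisfiable

Setting (p, q, r, s, t) = (1, 1, 2, 8, 3) satisfies everything: constraint 3: s - r = 6; constraint 8: t + p = 4, and the others follow.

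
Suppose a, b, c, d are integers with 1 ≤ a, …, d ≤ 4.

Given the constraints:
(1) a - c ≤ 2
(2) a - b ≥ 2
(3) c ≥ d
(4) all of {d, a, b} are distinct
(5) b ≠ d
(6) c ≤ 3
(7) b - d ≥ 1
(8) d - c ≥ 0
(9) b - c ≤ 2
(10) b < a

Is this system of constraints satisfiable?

Unsatisfiable

Constraints 1, 2, 7, and 8 give d − c ≥ 0, c − a ≥ -2, a − b ≥ 2, b − d ≥ 1.
Adding all 4 inequalities: the left sides telescope to 0, and the right sides sum to 0 + (-2) + 2 + 1 = 1. So 0 ≥ 1, which is false.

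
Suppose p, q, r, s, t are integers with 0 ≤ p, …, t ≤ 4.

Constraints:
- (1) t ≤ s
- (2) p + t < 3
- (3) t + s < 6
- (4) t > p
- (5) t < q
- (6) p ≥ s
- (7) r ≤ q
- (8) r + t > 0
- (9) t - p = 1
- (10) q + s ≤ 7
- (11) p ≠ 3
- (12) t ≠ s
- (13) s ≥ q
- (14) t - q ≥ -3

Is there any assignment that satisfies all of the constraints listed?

Constraints 4, 5, 6, and 13 give q ≤ s, s ≤ p, p < t, t < q. Chaining: q ≤ s ≤ p < t < q, which forces q < q — impossible.

Unsatisfiable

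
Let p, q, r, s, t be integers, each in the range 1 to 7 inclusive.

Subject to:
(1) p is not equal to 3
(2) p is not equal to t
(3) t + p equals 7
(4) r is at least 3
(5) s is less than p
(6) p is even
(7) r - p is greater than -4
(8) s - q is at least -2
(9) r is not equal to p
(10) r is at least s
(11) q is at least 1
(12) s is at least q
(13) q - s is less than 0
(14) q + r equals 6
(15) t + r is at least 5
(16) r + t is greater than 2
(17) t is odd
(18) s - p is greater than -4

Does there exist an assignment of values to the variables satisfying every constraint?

Satisfiable

Try p = 6, q = 2, r = 4, s = 3, t = 1.
Check constraint 3: t + p = 7; constraint 7: r - p = -2; constraint 8: s - q = 1. The remaining constraints are straightforward to verify.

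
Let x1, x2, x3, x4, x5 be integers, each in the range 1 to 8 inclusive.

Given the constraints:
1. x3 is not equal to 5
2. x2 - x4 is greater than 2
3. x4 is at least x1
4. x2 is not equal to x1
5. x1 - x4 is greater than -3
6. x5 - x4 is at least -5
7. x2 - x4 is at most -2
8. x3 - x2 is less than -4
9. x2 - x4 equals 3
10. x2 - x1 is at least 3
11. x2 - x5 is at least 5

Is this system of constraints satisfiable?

Constraints 6, 7, and 11 give x4 − x2 ≥ 2, x2 − x5 ≥ 5, x5 − x4 ≥ -5.
Adding all 3 inequalities: the left sides telescope to 0, and the right sides sum to 2 + 5 + (-5) = 2. So 0 ≥ 2, which is false.

Unsatisfiable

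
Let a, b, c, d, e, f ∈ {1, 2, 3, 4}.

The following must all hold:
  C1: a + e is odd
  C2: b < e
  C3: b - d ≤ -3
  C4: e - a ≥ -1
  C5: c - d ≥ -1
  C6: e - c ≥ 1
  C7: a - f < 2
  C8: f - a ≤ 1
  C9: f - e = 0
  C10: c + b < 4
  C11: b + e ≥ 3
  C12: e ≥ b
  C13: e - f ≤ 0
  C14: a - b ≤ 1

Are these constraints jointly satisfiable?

Constraints 3, 5, 6, 8, 13, and 14 give b − a ≥ -1, a − f ≥ -1, f − e ≥ 0, e − c ≥ 1, c − d ≥ -1, d − b ≥ 3.
Adding all 6 inequalities: the left sides telescope to 0, and the right sides sum to (-1) + (-1) + 0 + 1 + (-1) + 3 = 1. So 0 ≥ 1, which is false.

Unsatisfiable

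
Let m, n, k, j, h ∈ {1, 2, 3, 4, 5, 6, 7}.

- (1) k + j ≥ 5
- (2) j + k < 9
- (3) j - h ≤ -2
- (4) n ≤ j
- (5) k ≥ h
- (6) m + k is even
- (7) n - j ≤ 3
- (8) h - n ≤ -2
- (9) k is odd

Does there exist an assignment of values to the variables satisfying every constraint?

Unsatisfiable

Constraints 3, 7, and 8 give j − n ≥ -3, n − h ≥ 2, h − j ≥ 2.
Adding all 3 inequalities: the left sides telescope to 0, and the right sides sum to (-3) + 2 + 2 = 1. So 0 ≥ 1, which is false.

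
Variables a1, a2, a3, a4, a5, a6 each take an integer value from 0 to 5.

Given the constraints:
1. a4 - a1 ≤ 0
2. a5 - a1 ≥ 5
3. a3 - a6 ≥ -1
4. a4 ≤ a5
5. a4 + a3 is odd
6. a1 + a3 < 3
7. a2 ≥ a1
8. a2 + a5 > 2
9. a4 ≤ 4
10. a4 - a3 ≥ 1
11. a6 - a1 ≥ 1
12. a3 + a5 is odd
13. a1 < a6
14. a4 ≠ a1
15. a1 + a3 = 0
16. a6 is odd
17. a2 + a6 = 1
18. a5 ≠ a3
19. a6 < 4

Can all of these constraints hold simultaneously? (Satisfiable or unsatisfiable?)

Constraints 1, 3, 10, and 11 give a6 − a1 ≥ 1, a1 − a4 ≥ 0, a4 − a3 ≥ 1, a3 − a6 ≥ -1.
Adding all 4 inequalities: the left sides telescope to 0, and the right sides sum to 1 + 0 + 1 + (-1) = 1. So 0 ≥ 1, which is false.

Unsatisfiable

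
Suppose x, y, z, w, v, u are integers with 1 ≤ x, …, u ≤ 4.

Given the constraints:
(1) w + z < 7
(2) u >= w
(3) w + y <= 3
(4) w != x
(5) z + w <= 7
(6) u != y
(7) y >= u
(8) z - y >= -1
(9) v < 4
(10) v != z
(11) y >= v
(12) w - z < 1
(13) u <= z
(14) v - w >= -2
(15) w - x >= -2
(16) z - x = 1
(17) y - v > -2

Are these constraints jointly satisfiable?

Try x = 2, y = 2, z = 3, w = 1, v = 1, u = 1.
Check constraint 1: w + z = 4; constraint 3: w + y = 3. The remaining constraints are straightforward to verify.

Satisfiable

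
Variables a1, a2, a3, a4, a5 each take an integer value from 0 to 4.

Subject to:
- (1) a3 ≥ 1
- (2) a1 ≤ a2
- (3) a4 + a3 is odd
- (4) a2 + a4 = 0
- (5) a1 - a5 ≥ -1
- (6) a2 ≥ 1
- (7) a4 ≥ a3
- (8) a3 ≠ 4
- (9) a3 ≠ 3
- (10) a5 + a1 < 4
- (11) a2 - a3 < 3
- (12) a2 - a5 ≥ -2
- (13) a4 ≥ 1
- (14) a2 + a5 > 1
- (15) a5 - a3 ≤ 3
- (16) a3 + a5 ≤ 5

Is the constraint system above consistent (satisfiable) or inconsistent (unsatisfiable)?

From constraint 6: a2 ≥ 1. From constraints 1 and 7: a4 ≥ a3 ≥ 1. Hence a2 + a4 ≥ 2. But constraint 4 requires a2 + a4 = 0, and 0 < 2. Contradiction.

Unsatisfiable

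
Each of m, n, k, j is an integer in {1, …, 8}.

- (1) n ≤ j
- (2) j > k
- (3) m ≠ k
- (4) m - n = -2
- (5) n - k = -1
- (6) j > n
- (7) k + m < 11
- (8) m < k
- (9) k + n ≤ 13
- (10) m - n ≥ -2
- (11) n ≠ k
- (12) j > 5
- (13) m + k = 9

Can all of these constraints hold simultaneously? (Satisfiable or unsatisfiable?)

Satisfiable

One satisfying assignment is m = 3, n = 5, k = 6, j = 8.
For the less obvious constraints — constraint 4: m - n = -2; constraint 5: n - k = -1 — and the others hold by inspection.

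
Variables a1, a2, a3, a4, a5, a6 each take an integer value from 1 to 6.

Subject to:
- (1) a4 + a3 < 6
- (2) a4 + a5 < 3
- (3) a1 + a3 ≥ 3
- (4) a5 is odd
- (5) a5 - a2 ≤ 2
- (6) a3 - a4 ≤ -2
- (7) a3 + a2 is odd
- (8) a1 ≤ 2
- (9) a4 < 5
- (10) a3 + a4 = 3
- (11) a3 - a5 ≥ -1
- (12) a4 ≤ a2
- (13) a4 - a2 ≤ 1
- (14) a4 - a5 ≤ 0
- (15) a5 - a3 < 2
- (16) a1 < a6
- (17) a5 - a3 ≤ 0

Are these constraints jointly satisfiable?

Constraints 6, 14, and 17 give a5 − a4 ≥ 0, a4 − a3 ≥ 2, a3 − a5 ≥ 0.
Adding all 3 inequalities: the left sides telescope to 0, and the right sides sum to 0 + 2 + 0 = 2. So 0 ≥ 2, which is false.

Unsatisfiable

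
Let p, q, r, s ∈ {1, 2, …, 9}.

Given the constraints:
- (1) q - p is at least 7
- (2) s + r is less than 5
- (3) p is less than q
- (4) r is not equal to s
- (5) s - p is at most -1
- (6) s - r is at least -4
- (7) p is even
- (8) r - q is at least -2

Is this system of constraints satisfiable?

Unsatisfiable

Constraints 1, 5, 6, and 8 give r − q ≥ -2, q − p ≥ 7, p − s ≥ 1, s − r ≥ -4.
Adding all 4 inequalities: the left sides telescope to 0, and the right sides sum to (-2) + 7 + 1 + (-4) = 2. So 0 ≥ 2, which is false.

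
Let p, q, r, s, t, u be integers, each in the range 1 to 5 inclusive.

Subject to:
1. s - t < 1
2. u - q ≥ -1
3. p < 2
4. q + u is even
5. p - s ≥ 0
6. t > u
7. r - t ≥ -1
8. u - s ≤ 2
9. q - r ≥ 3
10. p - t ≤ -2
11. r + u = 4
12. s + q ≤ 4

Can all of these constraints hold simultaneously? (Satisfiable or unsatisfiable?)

Constraints 2, 5, 7, 8, 9, and 10 give q − r ≥ 3, r − t ≥ -1, t − p ≥ 2, p − s ≥ 0, s − u ≥ -2, u − q ≥ -1.
Adding all 6 inequalities: the left sides telescope to 0, and the right sides sum to 3 + (-1) + 2 + 0 + (-2) + (-1) = 1. So 0 ≥ 1, which is false.

Unsatisfiable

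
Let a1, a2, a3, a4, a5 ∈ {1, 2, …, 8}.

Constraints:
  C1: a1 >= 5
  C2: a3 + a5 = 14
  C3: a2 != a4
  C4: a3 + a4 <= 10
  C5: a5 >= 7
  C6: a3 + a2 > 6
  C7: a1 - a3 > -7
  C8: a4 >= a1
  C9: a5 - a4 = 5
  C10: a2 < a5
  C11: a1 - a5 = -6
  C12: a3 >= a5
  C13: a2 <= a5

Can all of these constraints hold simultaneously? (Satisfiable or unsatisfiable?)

From constraints 5 and 12: a3 ≥ a5 ≥ 7. From constraints 1 and 8: a4 ≥ a1 ≥ 5. Hence a3 + a4 ≥ 12. But constraint 4 requires a3 + a4 ≤ 10, and 10 < 12. Contradiction.

Unsatisfiable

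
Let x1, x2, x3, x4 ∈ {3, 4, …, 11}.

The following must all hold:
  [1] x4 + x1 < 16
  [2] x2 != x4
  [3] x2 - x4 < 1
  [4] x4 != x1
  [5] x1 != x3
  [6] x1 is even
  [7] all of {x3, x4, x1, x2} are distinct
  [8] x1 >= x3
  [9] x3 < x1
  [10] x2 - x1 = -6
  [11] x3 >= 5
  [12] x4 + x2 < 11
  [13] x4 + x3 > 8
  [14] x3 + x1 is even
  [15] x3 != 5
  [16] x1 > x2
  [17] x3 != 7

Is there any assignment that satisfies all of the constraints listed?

Setting (x1, x2, x3, x4) = (10, 4, 6, 5) satisfies everything: constraint 1: x4 + x1 = 15; constraint 3: x2 - x4 = -1, and the others follow.

Satisfiable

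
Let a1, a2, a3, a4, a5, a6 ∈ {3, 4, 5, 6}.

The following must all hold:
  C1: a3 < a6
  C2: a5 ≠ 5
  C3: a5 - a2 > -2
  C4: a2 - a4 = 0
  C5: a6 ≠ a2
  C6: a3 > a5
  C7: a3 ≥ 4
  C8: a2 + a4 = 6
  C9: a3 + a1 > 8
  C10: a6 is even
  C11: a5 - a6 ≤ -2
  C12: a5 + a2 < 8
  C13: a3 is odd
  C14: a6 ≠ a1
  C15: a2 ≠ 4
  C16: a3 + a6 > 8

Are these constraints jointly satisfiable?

One satisfying assignment is a1 = 4, a2 = 3, a3 = 5, a4 = 3, a5 = 3, a6 = 6.
For the less obvious constraints — constraint 3: a5 - a2 = 0; constraint 4: a2 - a4 = 0; constraint 8: a2 + a4 = 6 — and the others hold by inspection.

Satisfiable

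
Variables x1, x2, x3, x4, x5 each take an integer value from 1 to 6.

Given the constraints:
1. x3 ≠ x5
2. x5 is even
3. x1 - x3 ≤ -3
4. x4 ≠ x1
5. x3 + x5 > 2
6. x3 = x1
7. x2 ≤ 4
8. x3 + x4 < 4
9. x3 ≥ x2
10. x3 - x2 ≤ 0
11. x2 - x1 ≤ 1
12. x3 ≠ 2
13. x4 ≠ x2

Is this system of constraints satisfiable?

Unsatisfiable

Constraints 3, 10, and 11 give x3 − x1 ≥ 3, x1 − x2 ≥ -1, x2 − x3 ≥ 0.
Adding all 3 inequalities: the left sides telescope to 0, and the right sides sum to 3 + (-1) + 0 = 2. So 0 ≥ 2, which is false.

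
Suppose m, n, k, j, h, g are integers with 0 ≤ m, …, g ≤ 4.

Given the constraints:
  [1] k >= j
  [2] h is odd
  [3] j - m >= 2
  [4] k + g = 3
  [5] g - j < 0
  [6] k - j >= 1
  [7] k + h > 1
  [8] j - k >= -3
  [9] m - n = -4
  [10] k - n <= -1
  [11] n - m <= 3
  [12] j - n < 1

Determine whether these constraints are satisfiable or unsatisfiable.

Unsatisfiable

Constraints 3, 6, 10, and 11 give k − j ≥ 1, j − m ≥ 2, m − n ≥ -3, n − k ≥ 1.
Adding all 4 inequalities: the left sides telescope to 0, and the right sides sum to 1 + 2 + (-3) + 1 = 1. So 0 ≥ 1, which is false.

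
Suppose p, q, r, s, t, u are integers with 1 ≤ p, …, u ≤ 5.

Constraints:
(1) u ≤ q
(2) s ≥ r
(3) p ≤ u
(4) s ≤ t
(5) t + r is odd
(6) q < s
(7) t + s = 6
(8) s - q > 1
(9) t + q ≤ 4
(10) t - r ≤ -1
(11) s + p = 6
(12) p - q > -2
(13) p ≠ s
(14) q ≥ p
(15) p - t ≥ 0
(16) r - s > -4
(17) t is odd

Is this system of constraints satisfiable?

Constraints 1, 3, 4, 6, and 15 give s ≤ t, t ≤ p, p ≤ u, u ≤ q, q < s. Chaining: s ≤ t ≤ p ≤ u ≤ q < s, which forces s < s — impossible.

Unsatisfiable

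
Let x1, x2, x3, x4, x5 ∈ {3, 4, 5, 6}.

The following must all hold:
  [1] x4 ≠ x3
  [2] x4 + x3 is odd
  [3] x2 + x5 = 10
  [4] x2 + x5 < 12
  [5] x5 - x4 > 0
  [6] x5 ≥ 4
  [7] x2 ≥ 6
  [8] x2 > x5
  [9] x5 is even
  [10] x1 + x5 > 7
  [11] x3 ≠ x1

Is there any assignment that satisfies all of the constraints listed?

Satisfiable

The assignment x1 = 6, x2 = 6, x3 = 4, x4 = 3, x5 = 4 works:
  constraint 3 holds since x2 + x5 = 10.
  constraint 4 holds since x2 + x5 = 10.
  constraint 5 holds since x5 - x4 = 1.
The rest check out directly.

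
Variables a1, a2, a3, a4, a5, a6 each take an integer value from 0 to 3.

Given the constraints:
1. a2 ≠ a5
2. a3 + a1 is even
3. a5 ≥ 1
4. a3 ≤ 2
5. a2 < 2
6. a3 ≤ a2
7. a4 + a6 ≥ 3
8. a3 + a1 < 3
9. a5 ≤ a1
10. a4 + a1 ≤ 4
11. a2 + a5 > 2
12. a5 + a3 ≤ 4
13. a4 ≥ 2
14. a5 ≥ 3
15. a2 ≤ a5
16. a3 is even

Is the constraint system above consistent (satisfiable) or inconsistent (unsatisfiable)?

Unsatisfiable

From constraint 13: a4 ≥ 2. From constraints 9 and 14: a1 ≥ a5 ≥ 3. Hence a4 + a1 ≥ 5. But constraint 10 requires a4 + a1 ≤ 4, and 4 < 5. Contradiction.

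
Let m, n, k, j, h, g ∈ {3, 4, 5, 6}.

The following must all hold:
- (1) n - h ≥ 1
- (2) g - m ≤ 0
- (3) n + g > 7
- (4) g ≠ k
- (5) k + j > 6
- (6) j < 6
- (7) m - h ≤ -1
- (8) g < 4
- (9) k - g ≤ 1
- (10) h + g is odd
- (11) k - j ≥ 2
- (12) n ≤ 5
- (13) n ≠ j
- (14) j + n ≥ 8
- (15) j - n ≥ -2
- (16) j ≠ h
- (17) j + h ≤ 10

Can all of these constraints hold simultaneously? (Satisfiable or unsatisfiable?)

Unsatisfiable

Constraints 1, 2, 7, 9, 11, and 15 give j − n ≥ -2, n − h ≥ 1, h − m ≥ 1, m − g ≥ 0, g − k ≥ -1, k − j ≥ 2.
Adding all 6 inequalities: the left sides telescope to 0, and the right sides sum to (-2) + 1 + 1 + 0 + (-1) + 2 = 1. So 0 ≥ 1, which is false.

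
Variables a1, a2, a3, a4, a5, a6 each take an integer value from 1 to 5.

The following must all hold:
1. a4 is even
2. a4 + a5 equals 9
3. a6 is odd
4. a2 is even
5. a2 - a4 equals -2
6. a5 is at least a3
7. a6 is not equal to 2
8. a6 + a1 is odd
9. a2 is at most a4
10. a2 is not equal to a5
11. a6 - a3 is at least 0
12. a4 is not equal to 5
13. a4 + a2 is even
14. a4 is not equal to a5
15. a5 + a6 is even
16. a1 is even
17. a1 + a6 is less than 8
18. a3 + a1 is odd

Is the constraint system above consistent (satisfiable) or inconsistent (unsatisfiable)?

Satisfiable

The assignment a1 = 4, a2 = 2, a3 = 1, a4 = 4, a5 = 5, a6 = 1 works:
  constraint 2 holds since a4 + a5 = 9.
  constraint 5 holds since a2 - a4 = -2.
The rest check out directly.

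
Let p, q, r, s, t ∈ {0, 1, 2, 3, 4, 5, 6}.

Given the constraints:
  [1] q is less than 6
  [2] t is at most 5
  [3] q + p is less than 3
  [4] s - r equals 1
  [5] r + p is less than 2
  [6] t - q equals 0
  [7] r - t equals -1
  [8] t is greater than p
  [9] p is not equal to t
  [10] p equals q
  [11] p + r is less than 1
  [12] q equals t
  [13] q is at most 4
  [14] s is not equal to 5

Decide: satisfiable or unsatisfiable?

Unsatisfiable

From constraints 10 and 12, p = q = t, so p = t. But constraint 9 says p ≠ t. Contradiction.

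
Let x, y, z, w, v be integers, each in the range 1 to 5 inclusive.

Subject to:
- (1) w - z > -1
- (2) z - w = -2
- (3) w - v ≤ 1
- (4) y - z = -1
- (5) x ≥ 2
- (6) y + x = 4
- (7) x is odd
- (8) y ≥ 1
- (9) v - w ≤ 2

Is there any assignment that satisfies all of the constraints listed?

Satisfiable

Try x = 3, y = 1, z = 2, w = 4, v = 5.
Check constraint 1: w - z = 2; constraint 2: z - w = -2. The remaining constraints are straightforward to verify.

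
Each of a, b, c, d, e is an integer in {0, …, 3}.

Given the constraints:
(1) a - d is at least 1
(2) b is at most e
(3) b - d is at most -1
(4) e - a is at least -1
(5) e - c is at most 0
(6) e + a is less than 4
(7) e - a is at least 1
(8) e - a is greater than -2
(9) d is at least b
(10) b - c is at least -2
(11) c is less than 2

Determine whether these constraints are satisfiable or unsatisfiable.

Unsatisfiable

Constraints 1, 3, 5, 7, and 10 give a − d ≥ 1, d − b ≥ 1, b − c ≥ -2, c − e ≥ 0, e − a ≥ 1.
Adding all 5 inequalities: the left sides telescope to 0, and the right sides sum to 1 + 1 + (-2) + 0 + 1 = 1. So 0 ≥ 1, which is false.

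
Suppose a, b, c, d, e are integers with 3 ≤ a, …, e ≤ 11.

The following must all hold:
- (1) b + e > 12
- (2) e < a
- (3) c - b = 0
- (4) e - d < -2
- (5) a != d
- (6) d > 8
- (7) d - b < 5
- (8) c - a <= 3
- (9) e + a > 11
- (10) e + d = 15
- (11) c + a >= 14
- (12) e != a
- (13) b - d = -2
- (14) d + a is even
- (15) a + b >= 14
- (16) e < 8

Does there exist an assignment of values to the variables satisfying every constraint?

Take a = 8, b = 8, c = 8, d = 10, e = 5. Then constraint 1: b + e = 13; constraint 3: c - b = 0, and every other listed constraint is also met.

Satisfiable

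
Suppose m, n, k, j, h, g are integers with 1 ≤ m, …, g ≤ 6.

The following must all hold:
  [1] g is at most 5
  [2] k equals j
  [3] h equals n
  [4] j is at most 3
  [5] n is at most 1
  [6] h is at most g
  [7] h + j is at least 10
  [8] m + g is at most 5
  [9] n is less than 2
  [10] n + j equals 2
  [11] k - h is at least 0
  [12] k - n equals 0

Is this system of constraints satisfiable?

From constraints 1 and 6: h ≤ g ≤ 5. From constraint 4: j ≤ 3. Hence h + j ≤ 8. But constraint 7 requires h + j ≥ 10, and 10 > 8. Contradiction.

Unsatisfiable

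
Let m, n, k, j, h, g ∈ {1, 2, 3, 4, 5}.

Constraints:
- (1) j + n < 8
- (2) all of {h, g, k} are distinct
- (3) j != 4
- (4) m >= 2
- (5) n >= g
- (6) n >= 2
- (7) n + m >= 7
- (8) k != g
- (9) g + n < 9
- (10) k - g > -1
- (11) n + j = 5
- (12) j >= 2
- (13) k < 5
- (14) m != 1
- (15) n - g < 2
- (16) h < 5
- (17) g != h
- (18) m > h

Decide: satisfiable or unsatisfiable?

Satisfiable

One satisfying assignment is m = 5, n = 3, k = 4, j = 2, h = 1, g = 3.
For the less obvious constraints — constraint 1: j + n = 5; constraint 7: n + m = 8; constraint 9: g + n = 6 — and the others hold by inspection.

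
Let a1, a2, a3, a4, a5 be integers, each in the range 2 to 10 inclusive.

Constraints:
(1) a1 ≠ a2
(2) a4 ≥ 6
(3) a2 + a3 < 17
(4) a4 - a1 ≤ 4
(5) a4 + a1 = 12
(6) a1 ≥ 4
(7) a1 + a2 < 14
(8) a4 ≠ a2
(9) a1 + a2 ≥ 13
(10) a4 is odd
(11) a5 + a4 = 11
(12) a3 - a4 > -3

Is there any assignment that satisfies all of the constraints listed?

Satisfiable

Try a1 = 5, a2 = 8, a3 = 7, a4 = 7, a5 = 4.
Check constraint 3: a2 + a3 = 15; constraint 4: a4 - a1 = 2; constraint 5: a4 + a1 = 12. The remaining constraints are straightforward to verify.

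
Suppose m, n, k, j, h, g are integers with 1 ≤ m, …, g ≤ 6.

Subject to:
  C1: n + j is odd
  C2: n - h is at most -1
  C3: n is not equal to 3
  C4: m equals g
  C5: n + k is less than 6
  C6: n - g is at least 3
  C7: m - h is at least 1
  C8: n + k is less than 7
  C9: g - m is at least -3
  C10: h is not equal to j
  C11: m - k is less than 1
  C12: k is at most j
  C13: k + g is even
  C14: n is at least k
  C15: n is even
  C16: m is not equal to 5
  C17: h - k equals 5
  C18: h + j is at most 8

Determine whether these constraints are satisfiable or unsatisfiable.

Unsatisfiable

Constraints 2, 6, 7, and 9 give g − m ≥ -3, m − h ≥ 1, h − n ≥ 1, n − g ≥ 3.
Adding all 4 inequalities: the left sides telescope to 0, and the right sides sum to (-3) + 1 + 1 + 3 = 2. So 0 ≥ 2, which is false.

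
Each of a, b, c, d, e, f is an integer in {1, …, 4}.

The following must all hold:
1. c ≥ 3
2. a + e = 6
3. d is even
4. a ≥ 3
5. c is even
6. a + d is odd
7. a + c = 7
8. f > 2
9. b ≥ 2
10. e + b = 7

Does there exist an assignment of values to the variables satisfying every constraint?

Satisfiable

Try a = 3, b = 4, c = 4, d = 4, e = 3, f = 4.
Check constraint 2: a + e = 6; constraint 7: a + c = 7; constraint 10: e + b = 7. The remaining constraints are straightforward to verify.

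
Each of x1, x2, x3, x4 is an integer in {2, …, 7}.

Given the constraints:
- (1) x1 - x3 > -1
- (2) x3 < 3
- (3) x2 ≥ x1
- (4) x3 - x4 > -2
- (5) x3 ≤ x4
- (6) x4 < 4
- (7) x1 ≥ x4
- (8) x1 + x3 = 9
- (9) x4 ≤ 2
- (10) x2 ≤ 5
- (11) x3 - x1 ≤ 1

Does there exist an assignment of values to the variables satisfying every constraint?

Unsatisfiable

From constraints 3 and 10: x1 ≤ x2 ≤ 5. From constraints 5 and 9: x3 ≤ x4 ≤ 2. Hence x1 + x3 ≤ 7. But constraint 8 requires x1 + x3 = 9, and 9 > 7. Contradiction.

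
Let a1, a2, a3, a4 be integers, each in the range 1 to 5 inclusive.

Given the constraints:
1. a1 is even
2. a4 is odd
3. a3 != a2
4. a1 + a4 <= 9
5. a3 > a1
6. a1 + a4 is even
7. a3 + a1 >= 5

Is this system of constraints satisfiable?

Constraint 1 makes a1 even and constraint 2 makes a4 odd, so a1 + a4 must be odd. Constraint 6 says a1 + a4 is even — contradiction.

Unsatisfiable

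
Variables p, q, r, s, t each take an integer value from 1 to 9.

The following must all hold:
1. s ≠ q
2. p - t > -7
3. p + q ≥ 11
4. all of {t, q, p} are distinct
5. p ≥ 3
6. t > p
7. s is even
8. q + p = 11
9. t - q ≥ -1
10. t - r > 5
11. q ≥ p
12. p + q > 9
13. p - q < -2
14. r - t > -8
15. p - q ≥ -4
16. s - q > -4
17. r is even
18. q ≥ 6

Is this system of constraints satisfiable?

Satisfiable

Setting (p, q, r, s, t) = (4, 7, 2, 4, 8) satisfies everything: constraint 2: p - t = -4; constraint 3: p + q = 11, and the others follow.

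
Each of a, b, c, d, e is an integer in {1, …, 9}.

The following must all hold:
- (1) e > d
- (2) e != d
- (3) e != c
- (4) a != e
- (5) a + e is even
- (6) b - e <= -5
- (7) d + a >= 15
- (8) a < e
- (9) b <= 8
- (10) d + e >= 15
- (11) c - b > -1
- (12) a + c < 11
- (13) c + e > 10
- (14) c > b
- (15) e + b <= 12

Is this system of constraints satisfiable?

Take a = 7, b = 2, c = 3, d = 8, e = 9. Then constraint 6: b - e = -7; constraint 7: d + a = 15; constraint 10: d + e = 17, and every other listed constraint is also met.

Satisfiable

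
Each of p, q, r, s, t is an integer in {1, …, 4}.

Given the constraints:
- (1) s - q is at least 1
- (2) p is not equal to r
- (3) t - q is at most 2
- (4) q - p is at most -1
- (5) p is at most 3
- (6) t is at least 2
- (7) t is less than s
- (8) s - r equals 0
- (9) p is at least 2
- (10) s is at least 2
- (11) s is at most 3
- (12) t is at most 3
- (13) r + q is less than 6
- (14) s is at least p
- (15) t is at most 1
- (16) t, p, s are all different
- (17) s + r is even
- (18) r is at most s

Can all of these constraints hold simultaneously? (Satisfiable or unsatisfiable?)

Unsatisfiable

Constraints 5, 6, 9, 10, 11, and 12 confine each of t, p, s to the 2 values {2, 3}.
Constraint 16 requires all 3 of them to be distinct, but only 2 values are available — impossible by the pigeonhole principle.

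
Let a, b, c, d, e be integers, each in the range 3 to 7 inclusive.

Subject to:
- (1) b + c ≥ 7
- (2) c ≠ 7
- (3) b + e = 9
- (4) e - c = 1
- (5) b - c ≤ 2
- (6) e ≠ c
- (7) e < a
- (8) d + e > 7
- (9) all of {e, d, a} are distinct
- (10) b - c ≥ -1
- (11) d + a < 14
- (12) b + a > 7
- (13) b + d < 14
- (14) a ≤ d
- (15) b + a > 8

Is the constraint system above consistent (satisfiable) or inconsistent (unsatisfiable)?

Try a = 5, b = 5, c = 3, d = 6, e = 4.
Check constraint 1: b + c = 8; constraint 3: b + e = 9; constraint 4: e - c = 1. The remaining constraints are straightforward to verify.

Satisfiable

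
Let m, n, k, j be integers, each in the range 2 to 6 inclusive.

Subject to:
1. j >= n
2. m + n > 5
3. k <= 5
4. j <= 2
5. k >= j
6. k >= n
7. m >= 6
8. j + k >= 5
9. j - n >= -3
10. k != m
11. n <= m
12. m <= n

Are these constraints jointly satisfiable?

From constraints 7 and 12: n ≥ m and m ≥ 6, so n ≥ 6. From constraints 1 and 4: n ≤ j and j ≤ 2, so n ≤ 2. But 2 < 6, so no value of n works.

Unsatisfiable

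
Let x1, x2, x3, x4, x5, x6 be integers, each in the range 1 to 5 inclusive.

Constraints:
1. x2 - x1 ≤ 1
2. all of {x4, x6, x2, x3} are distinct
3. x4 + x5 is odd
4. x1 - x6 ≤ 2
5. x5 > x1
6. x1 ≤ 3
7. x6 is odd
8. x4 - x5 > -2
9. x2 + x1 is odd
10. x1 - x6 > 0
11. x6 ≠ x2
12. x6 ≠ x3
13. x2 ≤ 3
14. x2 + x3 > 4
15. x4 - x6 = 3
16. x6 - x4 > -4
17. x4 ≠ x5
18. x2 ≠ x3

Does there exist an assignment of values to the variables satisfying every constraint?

Satisfiable

Take x1 = 3, x2 = 2, x3 = 5, x4 = 4, x5 = 5, x6 = 1. Then constraint 1: x2 - x1 = -1; constraint 4: x1 - x6 = 2, and every other listed constraint is also met.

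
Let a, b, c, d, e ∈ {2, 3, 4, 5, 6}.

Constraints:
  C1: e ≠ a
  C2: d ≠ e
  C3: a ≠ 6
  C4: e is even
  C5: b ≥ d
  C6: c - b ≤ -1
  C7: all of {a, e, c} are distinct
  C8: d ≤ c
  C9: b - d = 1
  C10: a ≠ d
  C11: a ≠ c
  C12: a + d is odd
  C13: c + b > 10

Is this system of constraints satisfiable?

Satisfiable

Setting (a, b, c, d, e) = (4, 6, 5, 5, 6) satisfies everything: constraint 6: c - b = -1; constraint 9: b - d = 1, and the others follow.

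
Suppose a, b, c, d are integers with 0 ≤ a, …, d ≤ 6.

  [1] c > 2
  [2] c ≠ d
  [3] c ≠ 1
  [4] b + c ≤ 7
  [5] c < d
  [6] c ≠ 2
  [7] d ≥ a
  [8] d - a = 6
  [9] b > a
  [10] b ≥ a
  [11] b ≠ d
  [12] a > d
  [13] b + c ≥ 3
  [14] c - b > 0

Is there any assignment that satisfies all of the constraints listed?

Constraints 5, 9, 12, and 14 give c < d, d < a, a < b, b < c. Chaining: c < d < a < b < c, which forces c < c — impossible.

Unsatisfiable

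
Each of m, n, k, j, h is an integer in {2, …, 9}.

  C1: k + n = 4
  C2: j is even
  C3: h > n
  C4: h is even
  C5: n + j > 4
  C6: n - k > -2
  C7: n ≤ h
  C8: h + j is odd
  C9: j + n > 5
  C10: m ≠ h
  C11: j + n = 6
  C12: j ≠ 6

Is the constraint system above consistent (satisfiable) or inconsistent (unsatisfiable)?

Unsatisfiable

Constraint 4 makes h even and constraint 2 makes j even, so h + j must be even. Constraint 8 says h + j is odd — contradiction.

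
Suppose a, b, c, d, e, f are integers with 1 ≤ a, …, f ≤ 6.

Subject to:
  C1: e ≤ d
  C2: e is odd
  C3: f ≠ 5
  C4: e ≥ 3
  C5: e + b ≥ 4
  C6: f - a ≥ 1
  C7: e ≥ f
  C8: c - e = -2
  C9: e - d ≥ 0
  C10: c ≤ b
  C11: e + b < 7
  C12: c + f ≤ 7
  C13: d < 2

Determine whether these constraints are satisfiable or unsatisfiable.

Unsatisfiable

From constraints 1 and 4: d ≥ e and e ≥ 3, so d ≥ 3. From constraint 13: d ≤ 1. But 1 < 3, so no value of d works.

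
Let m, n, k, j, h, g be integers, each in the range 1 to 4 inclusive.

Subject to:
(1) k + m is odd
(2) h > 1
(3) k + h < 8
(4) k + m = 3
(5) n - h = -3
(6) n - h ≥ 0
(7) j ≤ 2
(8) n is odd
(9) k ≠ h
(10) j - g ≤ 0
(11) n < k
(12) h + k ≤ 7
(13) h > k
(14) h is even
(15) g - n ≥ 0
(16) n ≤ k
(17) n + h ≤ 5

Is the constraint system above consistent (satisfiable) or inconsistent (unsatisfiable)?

Unsatisfiable

Constraints 6, 11, and 13 give h ≤ n, n < k, k < h. Chaining: h ≤ n < k < h, which forces h < h — impossible.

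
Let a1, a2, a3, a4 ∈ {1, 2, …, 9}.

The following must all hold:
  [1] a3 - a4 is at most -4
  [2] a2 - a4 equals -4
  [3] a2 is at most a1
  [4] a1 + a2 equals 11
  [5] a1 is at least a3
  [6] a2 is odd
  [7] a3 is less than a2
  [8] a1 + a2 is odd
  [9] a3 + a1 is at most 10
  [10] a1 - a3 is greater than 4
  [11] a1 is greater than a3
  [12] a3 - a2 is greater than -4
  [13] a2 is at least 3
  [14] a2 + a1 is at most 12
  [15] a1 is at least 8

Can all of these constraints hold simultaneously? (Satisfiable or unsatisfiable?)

Satisfiable

The assignment a1 = 8, a2 = 3, a3 = 2, a4 = 7 works:
  constraint 1 holds since a3 - a4 = -5.
  constraint 2 holds since a2 - a4 = -4.
The rest check out directly.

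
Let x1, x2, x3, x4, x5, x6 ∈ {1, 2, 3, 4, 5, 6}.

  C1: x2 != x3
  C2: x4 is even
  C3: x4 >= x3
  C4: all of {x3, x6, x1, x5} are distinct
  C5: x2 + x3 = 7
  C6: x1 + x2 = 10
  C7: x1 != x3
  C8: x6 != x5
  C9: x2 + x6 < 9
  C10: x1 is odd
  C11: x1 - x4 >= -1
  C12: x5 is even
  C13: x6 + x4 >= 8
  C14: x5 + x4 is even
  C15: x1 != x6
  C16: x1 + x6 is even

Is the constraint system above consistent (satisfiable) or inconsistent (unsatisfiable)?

Satisfiable

One satisfying assignment is x1 = 5, x2 = 5, x3 = 2, x4 = 6, x5 = 6, x6 = 3.
For the less obvious constraints — constraint 5: x2 + x3 = 7; constraint 6: x1 + x2 = 10 — and the others hold by inspection.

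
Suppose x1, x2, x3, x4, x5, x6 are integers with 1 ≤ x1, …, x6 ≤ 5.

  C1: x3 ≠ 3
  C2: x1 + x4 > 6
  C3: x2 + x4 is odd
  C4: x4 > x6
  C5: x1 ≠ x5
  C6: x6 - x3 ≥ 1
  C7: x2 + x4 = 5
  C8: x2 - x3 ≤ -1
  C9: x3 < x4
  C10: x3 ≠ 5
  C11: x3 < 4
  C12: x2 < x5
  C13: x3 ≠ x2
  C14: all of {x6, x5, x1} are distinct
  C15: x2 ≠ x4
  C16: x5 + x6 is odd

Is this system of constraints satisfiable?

Setting (x1, x2, x3, x4, x5, x6) = (5, 1, 2, 4, 4, 3) satisfies everything: constraint 2: x1 + x4 = 9; constraint 6: x6 - x3 = 1; constraint 7: x2 + x4 = 5, and the others follow.

Satisfiable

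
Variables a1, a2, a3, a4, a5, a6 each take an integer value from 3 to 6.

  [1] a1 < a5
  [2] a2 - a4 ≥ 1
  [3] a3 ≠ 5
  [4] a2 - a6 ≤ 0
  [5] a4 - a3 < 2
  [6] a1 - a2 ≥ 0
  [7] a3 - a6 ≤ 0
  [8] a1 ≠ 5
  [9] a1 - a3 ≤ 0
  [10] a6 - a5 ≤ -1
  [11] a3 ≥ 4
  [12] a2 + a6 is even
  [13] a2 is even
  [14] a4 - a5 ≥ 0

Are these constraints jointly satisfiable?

Unsatisfiable

Constraints 2, 6, 7, 9, 10, and 14 give a6 − a3 ≥ 0, a3 − a1 ≥ 0, a1 − a2 ≥ 0, a2 − a4 ≥ 1, a4 − a5 ≥ 0, a5 − a6 ≥ 1.
Adding all 6 inequalities: the left sides telescope to 0, and the right sides sum to 0 + 0 + 0 + 1 + 0 + 1 = 2. So 0 ≥ 2, which is false.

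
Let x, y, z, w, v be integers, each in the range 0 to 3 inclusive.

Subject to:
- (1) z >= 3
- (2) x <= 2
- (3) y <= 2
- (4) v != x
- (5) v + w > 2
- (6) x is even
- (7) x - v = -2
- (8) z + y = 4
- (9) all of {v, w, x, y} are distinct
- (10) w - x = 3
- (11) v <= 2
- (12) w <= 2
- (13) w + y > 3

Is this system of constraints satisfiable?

Constraints 2, 3, 11, and 12 confine each of v, w, x, y to the 3 values {0, …, 2} (the domain already gives each ≥ 0).
Constraint 9 requires all 4 of them to be distinct, but only 3 values are available — impossible by the pigeonhole principle.

Unsatisfiable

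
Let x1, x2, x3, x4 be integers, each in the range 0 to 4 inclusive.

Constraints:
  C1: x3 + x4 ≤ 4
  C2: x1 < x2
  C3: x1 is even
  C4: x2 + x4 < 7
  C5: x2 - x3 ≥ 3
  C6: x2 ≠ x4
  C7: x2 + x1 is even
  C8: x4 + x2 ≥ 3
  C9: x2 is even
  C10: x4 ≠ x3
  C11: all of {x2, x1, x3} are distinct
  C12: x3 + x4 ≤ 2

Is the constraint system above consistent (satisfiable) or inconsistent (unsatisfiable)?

Take x1 = 2, x2 = 4, x3 = 1, x4 = 0. Then constraint 1: x3 + x4 = 1; constraint 4: x2 + x4 = 4, and every other listed constraint is also met.

Satisfiable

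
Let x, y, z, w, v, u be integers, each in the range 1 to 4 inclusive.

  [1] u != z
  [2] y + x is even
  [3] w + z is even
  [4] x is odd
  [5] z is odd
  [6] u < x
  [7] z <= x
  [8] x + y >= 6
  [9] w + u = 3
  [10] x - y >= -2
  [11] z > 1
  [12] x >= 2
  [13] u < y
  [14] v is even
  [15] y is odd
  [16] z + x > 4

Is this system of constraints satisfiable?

Satisfiable

Setting (x, y, z, w, v, u) = (3, 3, 3, 1, 2, 2) satisfies everything: constraint 8: x + y = 6; constraint 9: w + u = 3; constraint 10: x - y = 0, and the others follow.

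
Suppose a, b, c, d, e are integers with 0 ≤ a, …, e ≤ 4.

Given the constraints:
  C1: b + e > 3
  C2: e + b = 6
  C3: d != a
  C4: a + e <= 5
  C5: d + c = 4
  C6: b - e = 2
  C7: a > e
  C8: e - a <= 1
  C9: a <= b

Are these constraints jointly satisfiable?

Setting (a, b, c, d, e) = (3, 4, 4, 0, 2) satisfies everything: constraint 1: b + e = 6; constraint 2: e + b = 6; constraint 4: a + e = 5, and the others follow.

Satisfiable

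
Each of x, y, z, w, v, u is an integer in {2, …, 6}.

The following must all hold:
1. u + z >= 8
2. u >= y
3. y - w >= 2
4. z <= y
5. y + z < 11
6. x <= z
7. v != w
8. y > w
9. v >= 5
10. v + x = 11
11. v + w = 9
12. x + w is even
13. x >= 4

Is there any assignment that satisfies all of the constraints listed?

Setting (x, y, z, w, v, u) = (5, 5, 5, 3, 6, 6) satisfies everything: constraint 1: u + z = 11; constraint 3: y - w = 2; constraint 5: y + z = 10, and the others follow.

Satisfiable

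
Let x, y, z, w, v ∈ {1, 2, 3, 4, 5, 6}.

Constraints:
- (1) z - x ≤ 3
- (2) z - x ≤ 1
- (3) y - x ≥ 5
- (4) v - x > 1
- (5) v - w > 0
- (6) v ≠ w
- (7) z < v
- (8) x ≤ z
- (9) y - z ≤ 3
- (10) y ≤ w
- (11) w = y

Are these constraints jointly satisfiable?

Unsatisfiable

Constraints 2, 3, and 9 give x − z ≥ -1, z − y ≥ -3, y − x ≥ 5.
Adding all 3 inequalities: the left sides telescope to 0, and the right sides sum to (-1) + (-3) + 5 = 1. So 0 ≥ 1, which is false.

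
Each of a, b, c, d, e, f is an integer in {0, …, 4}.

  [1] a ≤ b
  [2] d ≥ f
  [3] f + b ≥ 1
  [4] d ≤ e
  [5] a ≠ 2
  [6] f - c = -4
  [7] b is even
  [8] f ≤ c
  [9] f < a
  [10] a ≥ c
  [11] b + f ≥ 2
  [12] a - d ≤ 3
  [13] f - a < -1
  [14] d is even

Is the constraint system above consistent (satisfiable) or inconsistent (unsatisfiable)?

Setting (a, b, c, d, e, f) = (4, 4, 4, 2, 2, 0) satisfies everything: constraint 3: f + b = 4; constraint 6: f - c = -4; constraint 11: b + f = 4, and the others follow.

Satisfiable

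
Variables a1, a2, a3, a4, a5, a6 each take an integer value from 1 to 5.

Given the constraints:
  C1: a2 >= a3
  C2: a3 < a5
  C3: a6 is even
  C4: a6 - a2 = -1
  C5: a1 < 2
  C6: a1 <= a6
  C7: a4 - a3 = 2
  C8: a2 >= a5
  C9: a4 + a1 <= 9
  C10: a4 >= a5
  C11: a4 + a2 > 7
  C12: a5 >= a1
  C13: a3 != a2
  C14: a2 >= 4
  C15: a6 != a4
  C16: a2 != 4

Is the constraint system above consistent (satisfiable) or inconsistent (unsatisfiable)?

Take a1 = 1, a2 = 5, a3 = 3, a4 = 5, a5 = 5, a6 = 4. Then constraint 4: a6 - a2 = -1; constraint 7: a4 - a3 = 2, and every other listed constraint is also met.

Satisfiable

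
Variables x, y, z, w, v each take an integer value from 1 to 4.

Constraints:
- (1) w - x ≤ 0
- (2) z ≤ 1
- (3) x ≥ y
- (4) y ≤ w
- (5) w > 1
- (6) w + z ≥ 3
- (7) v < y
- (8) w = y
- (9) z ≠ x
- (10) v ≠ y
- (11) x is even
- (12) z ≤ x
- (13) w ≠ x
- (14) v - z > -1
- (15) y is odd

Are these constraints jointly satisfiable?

Setting (x, y, z, w, v) = (4, 3, 1, 3, 1) satisfies everything: constraint 1: w - x = -1; constraint 6: w + z = 4; constraint 14: v - z = 0, and the others follow.

Satisfiable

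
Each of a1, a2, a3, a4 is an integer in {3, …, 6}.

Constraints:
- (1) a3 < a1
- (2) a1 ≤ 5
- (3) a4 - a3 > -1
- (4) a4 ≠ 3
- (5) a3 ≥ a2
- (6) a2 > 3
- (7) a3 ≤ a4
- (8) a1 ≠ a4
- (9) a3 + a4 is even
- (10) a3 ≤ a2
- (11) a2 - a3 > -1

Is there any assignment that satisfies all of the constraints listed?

One satisfying assignment is a1 = 5, a2 = 4, a3 = 4, a4 = 6.
For the less obvious constraints — constraint 3: a4 - a3 = 2; constraint 9: a3 + a4 = 10 is even; constraint 11: a2 - a3 = 0 — and the others hold by inspection.

Satisfiable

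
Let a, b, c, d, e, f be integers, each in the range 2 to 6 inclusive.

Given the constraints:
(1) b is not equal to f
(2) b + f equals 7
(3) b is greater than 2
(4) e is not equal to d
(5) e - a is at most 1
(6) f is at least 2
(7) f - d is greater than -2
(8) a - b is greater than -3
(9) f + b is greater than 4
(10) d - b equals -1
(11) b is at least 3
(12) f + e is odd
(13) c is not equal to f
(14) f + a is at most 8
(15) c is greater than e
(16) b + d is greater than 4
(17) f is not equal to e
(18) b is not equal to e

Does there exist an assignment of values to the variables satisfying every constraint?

Setting (a, b, c, d, e, f) = (3, 4, 4, 3, 2, 3) satisfies everything: constraint 2: b + f = 7; constraint 5: e - a = -1; constraint 7: f - d = 0, and the others follow.

Satisfiable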